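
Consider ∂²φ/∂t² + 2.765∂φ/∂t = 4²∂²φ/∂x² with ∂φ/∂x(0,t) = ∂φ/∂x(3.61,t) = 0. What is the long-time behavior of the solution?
As t → ∞, φ → constant (steady state). Damping (γ=2.765) dissipates the nonconstant modes; with Neumann BCs the spatial average obeys M''+γM'=0 and tends to a finite limit.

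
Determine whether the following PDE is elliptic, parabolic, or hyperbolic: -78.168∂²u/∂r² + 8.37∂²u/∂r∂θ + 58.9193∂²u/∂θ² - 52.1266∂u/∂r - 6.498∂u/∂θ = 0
Coefficients: A = -78.168, B = 8.37, C = 58.9193. B² - 4AC = 18492.4722696, which is positive, so the equation is hyperbolic.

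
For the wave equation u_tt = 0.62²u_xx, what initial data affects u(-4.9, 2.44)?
Domain of dependence: [-6.4128, -3.3872]. Signals travel at speed 0.62, so data within |x - -4.9| ≤ 0.62·2.44 = 1.5128 can reach the point.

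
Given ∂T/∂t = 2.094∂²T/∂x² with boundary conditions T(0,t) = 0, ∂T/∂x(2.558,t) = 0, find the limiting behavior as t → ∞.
T → 0. Heat escapes through the Dirichlet boundary.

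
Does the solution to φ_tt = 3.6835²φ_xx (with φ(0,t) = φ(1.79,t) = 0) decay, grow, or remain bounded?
φ oscillates (no decay). Energy is conserved; the solution oscillates indefinitely as standing waves.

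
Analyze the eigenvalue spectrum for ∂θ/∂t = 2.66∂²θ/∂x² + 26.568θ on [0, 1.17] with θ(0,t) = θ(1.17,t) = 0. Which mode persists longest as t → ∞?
Eigenvalues: λₙ = 2.66n²π²/1.17² - 26.568.
First three modes:
  n=1: λ₁ = 2.66π²/1.17² - 26.568 ≈ -7.39
  n=2: λ₂ = 10.64π²/1.17² - 26.568 ≈ 50.145
  n=3: λ₃ = 23.94π²/1.17² - 26.568 ≈ 146.037
Since 2.66π²/1.17² ≈ 19.178 < 26.568, λ₁ < 0.
The n=1 mode grows fastest (−λₙ is largest for n=1) → dominates.
Asymptotic: θ ~ c₁ sin(πx/1.17) e^{7.39t} (exponential growth at rate −λ₁ ≈ 7.39).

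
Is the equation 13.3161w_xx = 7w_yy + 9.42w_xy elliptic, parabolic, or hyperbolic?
Rewriting in standard form: 13.3161w_xx - 9.42w_xy - 7w_yy = 0. Computing B² - 4AC with A = 13.3161, B = -9.42, C = -7: discriminant = 461.5872 (positive). Answer: hyperbolic.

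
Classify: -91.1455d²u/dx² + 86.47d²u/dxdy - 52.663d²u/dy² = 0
Elliptic (discriminant = -11722.920966).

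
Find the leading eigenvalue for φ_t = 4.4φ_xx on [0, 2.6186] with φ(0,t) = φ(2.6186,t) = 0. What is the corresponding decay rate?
Eigenvalues: λₙ = 4.4n²π²/2.6186².
First three modes:
  n=1: λ₁ = 4.4π²/2.6186² ≈ 6.333
  n=2: λ₂ = 17.6π²/2.6186² ≈ 25.332 (4× faster decay)
  n=3: λ₃ = 39.6π²/2.6186² ≈ 56.998 (9× faster decay)
As t → ∞, higher modes decay exponentially faster. The n=1 mode dominates: φ ~ c₁ sin(πx/2.6186) e^{-λ₁t}.
Decay rate: λ₁ = 4.4π²/2.6186² ≈ 6.333.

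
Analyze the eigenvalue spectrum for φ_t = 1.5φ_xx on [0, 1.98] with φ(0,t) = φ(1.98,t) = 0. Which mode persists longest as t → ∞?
Eigenvalues: λₙ = 1.5n²π²/1.98².
First three modes:
  n=1: λ₁ = 1.5π²/1.98² ≈ 3.776
  n=2: λ₂ = 6π²/1.98² ≈ 15.105 (4× faster decay)
  n=3: λ₃ = 13.5π²/1.98² ≈ 33.986 (9× faster decay)
As t → ∞, higher modes decay exponentially faster. The n=1 mode dominates: φ ~ c₁ sin(πx/1.98) e^{-λ₁t}.
Decay rate: λ₁ = 1.5π²/1.98² ≈ 3.776.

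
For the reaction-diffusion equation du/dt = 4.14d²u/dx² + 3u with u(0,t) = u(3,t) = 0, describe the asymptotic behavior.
u → 0. Diffusion dominates reaction (r=3 < κπ²/L²≈4.54); solution decays.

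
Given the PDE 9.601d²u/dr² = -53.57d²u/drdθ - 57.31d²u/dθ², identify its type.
Rewriting in standard form: 9.601d²u/dr² + 53.57d²u/drdθ + 57.31d²u/dθ² = 0. The second-order coefficients are A = 9.601, B = 53.57, C = 57.31. Since B² - 4AC = 668.81166 > 0, this is a hyperbolic PDE.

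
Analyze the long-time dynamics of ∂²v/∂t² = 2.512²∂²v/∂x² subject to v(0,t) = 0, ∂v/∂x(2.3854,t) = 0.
Long-time behavior: v oscillates (no decay). Energy is conserved; the solution oscillates indefinitely as standing waves.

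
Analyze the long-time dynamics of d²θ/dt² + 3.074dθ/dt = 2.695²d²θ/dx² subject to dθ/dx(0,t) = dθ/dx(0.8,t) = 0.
Long-time behavior: θ → constant (steady state). Damping (γ=3.074) dissipates the nonconstant modes; with Neumann BCs the spatial average obeys M''+γM'=0 and tends to a finite limit.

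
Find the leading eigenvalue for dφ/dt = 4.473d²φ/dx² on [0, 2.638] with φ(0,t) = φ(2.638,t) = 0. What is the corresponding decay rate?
Eigenvalues: λₙ = 4.473n²π²/2.638².
First three modes:
  n=1: λ₁ = 4.473π²/2.638² ≈ 6.344
  n=2: λ₂ = 17.892π²/2.638² ≈ 25.375 (4× faster decay)
  n=3: λ₃ = 40.257π²/2.638² ≈ 57.094 (9× faster decay)
As t → ∞, higher modes decay exponentially faster. The n=1 mode dominates: φ ~ c₁ sin(πx/2.638) e^{-λ₁t}.
Decay rate: λ₁ = 4.473π²/2.638² ≈ 6.344.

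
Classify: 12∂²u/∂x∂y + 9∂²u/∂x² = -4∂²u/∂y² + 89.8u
Rewriting in standard form: 9∂²u/∂x² + 12∂²u/∂x∂y + 4∂²u/∂y² - 89.8u = 0. Parabolic (discriminant = 0).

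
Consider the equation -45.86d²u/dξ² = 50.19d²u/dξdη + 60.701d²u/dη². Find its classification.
Rewriting in standard form: -45.86d²u/dξ² - 50.19d²u/dξdη - 60.701d²u/dη² = 0. Elliptic. (A = -45.86, B = -50.19, C = -60.701 gives B² - 4AC = -8615.95534.)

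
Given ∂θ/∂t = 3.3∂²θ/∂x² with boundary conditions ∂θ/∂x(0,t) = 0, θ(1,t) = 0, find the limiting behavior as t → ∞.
θ → 0. Heat escapes through the Dirichlet boundary.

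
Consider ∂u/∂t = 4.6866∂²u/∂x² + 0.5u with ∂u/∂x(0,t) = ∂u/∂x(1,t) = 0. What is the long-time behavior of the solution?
As t → ∞, u grows unboundedly. With Neumann BCs the constant mode has diffusion eigenvalue 0, so any r > 0 makes it grow like e^(0.5t); solution grows exponentially.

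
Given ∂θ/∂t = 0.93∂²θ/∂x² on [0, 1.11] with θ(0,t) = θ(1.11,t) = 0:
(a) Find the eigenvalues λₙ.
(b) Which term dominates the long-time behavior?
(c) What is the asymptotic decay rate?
Eigenvalues: λₙ = 0.93n²π²/1.11².
First three modes:
  n=1: λ₁ = 0.93π²/1.11² ≈ 7.45
  n=2: λ₂ = 3.72π²/1.11² ≈ 29.799 (4× faster decay)
  n=3: λ₃ = 8.37π²/1.11² ≈ 67.047 (9× faster decay)
As t → ∞, higher modes decay exponentially faster. The n=1 mode dominates: θ ~ c₁ sin(πx/1.11) e^{-λ₁t}.
Decay rate: λ₁ = 0.93π²/1.11² ≈ 7.45.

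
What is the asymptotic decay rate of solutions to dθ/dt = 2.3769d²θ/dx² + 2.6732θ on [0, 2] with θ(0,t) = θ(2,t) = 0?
Eigenvalues: λₙ = 2.3769n²π²/2² - 2.6732.
First three modes:
  n=1: λ₁ = 2.3769π²/2² - 2.6732 ≈ 3.192
  n=2: λ₂ = 9.5076π²/2² - 2.6732 ≈ 20.786
  n=3: λ₃ = 21.3921π²/2² - 2.6732 ≈ 50.11
Since 2.3769π²/2² ≈ 5.865 > 2.6732, all λₙ > 0.
The n=1 mode decays slowest → dominates as t → ∞.
Asymptotic: θ ~ c₁ sin(πx/2) e^{-λ₁t} with decay rate λ₁ ≈ 3.192.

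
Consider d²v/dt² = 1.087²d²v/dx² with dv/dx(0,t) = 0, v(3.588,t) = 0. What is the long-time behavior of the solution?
As t → ∞, v oscillates (no decay). Energy is conserved; the solution oscillates indefinitely as standing waves.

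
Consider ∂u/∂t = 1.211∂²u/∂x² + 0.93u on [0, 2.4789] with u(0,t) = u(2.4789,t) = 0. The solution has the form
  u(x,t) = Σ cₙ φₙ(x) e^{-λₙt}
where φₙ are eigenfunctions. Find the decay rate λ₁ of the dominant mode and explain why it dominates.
Eigenvalues: λₙ = 1.211n²π²/2.4789² - 0.93.
First three modes:
  n=1: λ₁ = 1.211π²/2.4789² - 0.93 ≈ 1.015
  n=2: λ₂ = 4.844π²/2.4789² - 0.93 ≈ 6.85
  n=3: λ₃ = 10.899π²/2.4789² - 0.93 ≈ 16.575
Since 1.211π²/2.4789² ≈ 1.945 > 0.93, all λₙ > 0.
The n=1 mode decays slowest → dominates as t → ∞.
Asymptotic: u ~ c₁ sin(πx/2.4789) e^{-λ₁t} with decay rate λ₁ ≈ 1.015.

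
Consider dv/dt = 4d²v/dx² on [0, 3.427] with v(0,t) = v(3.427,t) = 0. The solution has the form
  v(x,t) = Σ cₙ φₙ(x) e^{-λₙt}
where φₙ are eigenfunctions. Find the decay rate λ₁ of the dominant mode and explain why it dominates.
Eigenvalues: λₙ = 4n²π²/3.427².
First three modes:
  n=1: λ₁ = 4π²/3.427² ≈ 3.361
  n=2: λ₂ = 16π²/3.427² ≈ 13.446 (4× faster decay)
  n=3: λ₃ = 36π²/3.427² ≈ 30.253 (9× faster decay)
As t → ∞, higher modes decay exponentially faster. The n=1 mode dominates: v ~ c₁ sin(πx/3.427) e^{-λ₁t}.
Decay rate: λ₁ = 4π²/3.427² ≈ 3.361.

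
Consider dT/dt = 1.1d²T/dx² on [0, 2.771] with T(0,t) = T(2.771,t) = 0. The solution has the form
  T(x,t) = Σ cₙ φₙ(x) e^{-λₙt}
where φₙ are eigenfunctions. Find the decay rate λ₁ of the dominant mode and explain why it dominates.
Eigenvalues: λₙ = 1.1n²π²/2.771².
First three modes:
  n=1: λ₁ = 1.1π²/2.771² ≈ 1.414
  n=2: λ₂ = 4.4π²/2.771² ≈ 5.656 (4× faster decay)
  n=3: λ₃ = 9.9π²/2.771² ≈ 12.725 (9× faster decay)
As t → ∞, higher modes decay exponentially faster. The n=1 mode dominates: T ~ c₁ sin(πx/2.771) e^{-λ₁t}.
Decay rate: λ₁ = 1.1π²/2.771² ≈ 1.414.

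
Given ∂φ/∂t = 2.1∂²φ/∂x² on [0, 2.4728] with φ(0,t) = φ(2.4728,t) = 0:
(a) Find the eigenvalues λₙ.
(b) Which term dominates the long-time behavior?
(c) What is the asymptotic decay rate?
Eigenvalues: λₙ = 2.1n²π²/2.4728².
First three modes:
  n=1: λ₁ = 2.1π²/2.4728² ≈ 3.39
  n=2: λ₂ = 8.4π²/2.4728² ≈ 13.558 (4× faster decay)
  n=3: λ₃ = 18.9π²/2.4728² ≈ 30.506 (9× faster decay)
As t → ∞, higher modes decay exponentially faster. The n=1 mode dominates: φ ~ c₁ sin(πx/2.4728) e^{-λ₁t}.
Decay rate: λ₁ = 2.1π²/2.4728² ≈ 3.39.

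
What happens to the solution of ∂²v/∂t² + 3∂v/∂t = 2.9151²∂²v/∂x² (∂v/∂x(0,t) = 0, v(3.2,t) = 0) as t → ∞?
v → 0. Damping (γ=3) dissipates energy; oscillations decay exponentially.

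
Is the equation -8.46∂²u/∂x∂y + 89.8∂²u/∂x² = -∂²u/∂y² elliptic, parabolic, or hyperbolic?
Rewriting in standard form: 89.8∂²u/∂x² - 8.46∂²u/∂x∂y + ∂²u/∂y² = 0. Computing B² - 4AC with A = 89.8, B = -8.46, C = 1: discriminant = -287.6284 (negative). Answer: elliptic.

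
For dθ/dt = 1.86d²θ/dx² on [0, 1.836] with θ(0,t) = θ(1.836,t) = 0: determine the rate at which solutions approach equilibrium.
Eigenvalues: λₙ = 1.86n²π²/1.836².
First three modes:
  n=1: λ₁ = 1.86π²/1.836² ≈ 5.446
  n=2: λ₂ = 7.44π²/1.836² ≈ 21.783 (4× faster decay)
  n=3: λ₃ = 16.74π²/1.836² ≈ 49.013 (9× faster decay)
As t → ∞, higher modes decay exponentially faster. The n=1 mode dominates: θ ~ c₁ sin(πx/1.836) e^{-λ₁t}.
Decay rate: λ₁ = 1.86π²/1.836² ≈ 5.446.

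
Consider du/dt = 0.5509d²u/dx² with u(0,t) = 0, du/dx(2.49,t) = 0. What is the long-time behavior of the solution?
As t → ∞, u → 0. Heat escapes through the Dirichlet boundary.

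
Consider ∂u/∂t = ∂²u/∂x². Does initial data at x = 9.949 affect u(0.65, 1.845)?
Yes, for any finite x. The heat equation has infinite propagation speed, so all initial data affects all points at any t > 0.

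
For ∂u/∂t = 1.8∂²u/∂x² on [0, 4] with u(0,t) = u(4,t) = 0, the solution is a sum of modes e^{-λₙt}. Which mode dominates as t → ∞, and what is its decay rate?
Eigenvalues: λₙ = 1.8n²π²/4².
First three modes:
  n=1: λ₁ = 1.8π²/4² ≈ 1.11
  n=2: λ₂ = 7.2π²/4² ≈ 4.441 (4× faster decay)
  n=3: λ₃ = 16.2π²/4² ≈ 9.993 (9× faster decay)
As t → ∞, higher modes decay exponentially faster. The n=1 mode dominates: u ~ c₁ sin(πx/4) e^{-λ₁t}.
Decay rate: λ₁ = 1.8π²/4² ≈ 1.11.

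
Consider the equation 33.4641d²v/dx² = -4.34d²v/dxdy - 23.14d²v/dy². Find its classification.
Rewriting in standard form: 33.4641d²v/dx² + 4.34d²v/dxdy + 23.14d²v/dy² = 0. Elliptic. (A = 33.4641, B = 4.34, C = 23.14 gives B² - 4AC = -3078.601496.)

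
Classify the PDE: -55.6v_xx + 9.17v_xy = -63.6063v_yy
Rewriting in standard form: -55.6v_xx + 9.17v_xy + 63.6063v_yy = 0. A = -55.6, B = 9.17, C = 63.6063. Discriminant B² - 4AC = 14230.13002. Since 14230.13002 > 0, hyperbolic.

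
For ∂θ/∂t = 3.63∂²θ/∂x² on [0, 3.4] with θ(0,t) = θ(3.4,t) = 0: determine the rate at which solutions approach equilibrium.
Eigenvalues: λₙ = 3.63n²π²/3.4².
First three modes:
  n=1: λ₁ = 3.63π²/3.4² ≈ 3.099
  n=2: λ₂ = 14.52π²/3.4² ≈ 12.397 (4× faster decay)
  n=3: λ₃ = 32.67π²/3.4² ≈ 27.893 (9× faster decay)
As t → ∞, higher modes decay exponentially faster. The n=1 mode dominates: θ ~ c₁ sin(πx/3.4) e^{-λ₁t}.
Decay rate: λ₁ = 3.63π²/3.4² ≈ 3.099.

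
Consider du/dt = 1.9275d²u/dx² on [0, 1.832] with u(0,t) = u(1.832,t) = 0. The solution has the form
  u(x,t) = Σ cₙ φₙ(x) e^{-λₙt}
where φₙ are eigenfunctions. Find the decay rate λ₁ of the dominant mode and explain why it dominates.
Eigenvalues: λₙ = 1.9275n²π²/1.832².
First three modes:
  n=1: λ₁ = 1.9275π²/1.832² ≈ 5.668
  n=2: λ₂ = 7.71π²/1.832² ≈ 22.673 (4× faster decay)
  n=3: λ₃ = 17.3475π²/1.832² ≈ 51.014 (9× faster decay)
As t → ∞, higher modes decay exponentially faster. The n=1 mode dominates: u ~ c₁ sin(πx/1.832) e^{-λ₁t}.
Decay rate: λ₁ = 1.9275π²/1.832² ≈ 5.668.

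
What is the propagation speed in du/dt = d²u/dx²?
Infinite. The heat equation is parabolic, not hyperbolic, so disturbances propagate instantly.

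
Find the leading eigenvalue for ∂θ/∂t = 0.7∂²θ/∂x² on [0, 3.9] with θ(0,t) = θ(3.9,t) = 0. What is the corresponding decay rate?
Eigenvalues: λₙ = 0.7n²π²/3.9².
First three modes:
  n=1: λ₁ = 0.7π²/3.9² ≈ 0.454
  n=2: λ₂ = 2.8π²/3.9² ≈ 1.817 (4× faster decay)
  n=3: λ₃ = 6.3π²/3.9² ≈ 4.088 (9× faster decay)
As t → ∞, higher modes decay exponentially faster. The n=1 mode dominates: θ ~ c₁ sin(πx/3.9) e^{-λ₁t}.
Decay rate: λ₁ = 0.7π²/3.9² ≈ 0.454.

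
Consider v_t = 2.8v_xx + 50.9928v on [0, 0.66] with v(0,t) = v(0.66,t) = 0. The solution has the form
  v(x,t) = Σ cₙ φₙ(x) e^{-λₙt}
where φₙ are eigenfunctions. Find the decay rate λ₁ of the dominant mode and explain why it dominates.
Eigenvalues: λₙ = 2.8n²π²/0.66² - 50.9928.
First three modes:
  n=1: λ₁ = 2.8π²/0.66² - 50.9928 ≈ 12.448
  n=2: λ₂ = 11.2π²/0.66² - 50.9928 ≈ 202.771
  n=3: λ₃ = 25.2π²/0.66² - 50.9928 ≈ 519.976
Since 2.8π²/0.66² ≈ 63.441 > 50.9928, all λₙ > 0.
The n=1 mode decays slowest → dominates as t → ∞.
Asymptotic: v ~ c₁ sin(πx/0.66) e^{-λ₁t} with decay rate λ₁ ≈ 12.448.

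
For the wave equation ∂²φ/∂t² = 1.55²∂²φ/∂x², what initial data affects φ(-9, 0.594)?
Domain of dependence: [-9.9207, -8.0793]. Signals travel at speed 1.55, so data within |x - -9| ≤ 1.55·0.594 = 0.9207 can reach the point.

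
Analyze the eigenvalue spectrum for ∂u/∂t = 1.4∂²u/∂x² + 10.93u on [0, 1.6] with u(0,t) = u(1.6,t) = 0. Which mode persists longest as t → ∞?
Eigenvalues: λₙ = 1.4n²π²/1.6² - 10.93.
First three modes:
  n=1: λ₁ = 1.4π²/1.6² - 10.93 ≈ -5.533
  n=2: λ₂ = 5.6π²/1.6² - 10.93 ≈ 10.66
  n=3: λ₃ = 12.6π²/1.6² - 10.93 ≈ 37.647
Since 1.4π²/1.6² ≈ 5.397 < 10.93, λ₁ < 0.
The n=1 mode grows fastest (−λₙ is largest for n=1) → dominates.
Asymptotic: u ~ c₁ sin(πx/1.6) e^{5.533t} (exponential growth at rate −λ₁ ≈ 5.533).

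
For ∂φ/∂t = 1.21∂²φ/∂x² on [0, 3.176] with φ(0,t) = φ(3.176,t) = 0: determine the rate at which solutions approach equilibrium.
Eigenvalues: λₙ = 1.21n²π²/3.176².
First three modes:
  n=1: λ₁ = 1.21π²/3.176² ≈ 1.184
  n=2: λ₂ = 4.84π²/3.176² ≈ 4.736 (4× faster decay)
  n=3: λ₃ = 10.89π²/3.176² ≈ 10.655 (9× faster decay)
As t → ∞, higher modes decay exponentially faster. The n=1 mode dominates: φ ~ c₁ sin(πx/3.176) e^{-λ₁t}.
Decay rate: λ₁ = 1.21π²/3.176² ≈ 1.184.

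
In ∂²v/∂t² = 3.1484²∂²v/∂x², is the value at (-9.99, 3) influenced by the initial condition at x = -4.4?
Yes. The domain of dependence is [-19.4352, -0.5448], and -4.4 ∈ [-19.4352, -0.5448].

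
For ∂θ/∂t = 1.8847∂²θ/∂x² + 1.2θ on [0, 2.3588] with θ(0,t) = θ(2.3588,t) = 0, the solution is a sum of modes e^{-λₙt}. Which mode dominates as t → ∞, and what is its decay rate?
Eigenvalues: λₙ = 1.8847n²π²/2.3588² - 1.2.
First three modes:
  n=1: λ₁ = 1.8847π²/2.3588² - 1.2 ≈ 2.143
  n=2: λ₂ = 7.5388π²/2.3588² - 1.2 ≈ 12.173
  n=3: λ₃ = 16.9623π²/2.3588² - 1.2 ≈ 28.889
Since 1.8847π²/2.3588² ≈ 3.343 > 1.2, all λₙ > 0.
The n=1 mode decays slowest → dominates as t → ∞.
Asymptotic: θ ~ c₁ sin(πx/2.3588) e^{-λ₁t} with decay rate λ₁ ≈ 2.143.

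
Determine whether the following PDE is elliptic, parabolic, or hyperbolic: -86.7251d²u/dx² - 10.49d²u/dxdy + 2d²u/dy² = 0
Coefficients: A = -86.7251, B = -10.49, C = 2. B² - 4AC = 803.8409, which is positive, so the equation is hyperbolic.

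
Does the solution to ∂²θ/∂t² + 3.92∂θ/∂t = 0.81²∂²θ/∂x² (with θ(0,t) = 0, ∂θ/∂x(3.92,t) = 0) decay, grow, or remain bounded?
θ → 0. Damping (γ=3.92) dissipates energy; oscillations decay exponentially.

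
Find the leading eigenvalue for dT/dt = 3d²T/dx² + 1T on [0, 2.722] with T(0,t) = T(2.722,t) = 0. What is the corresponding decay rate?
Eigenvalues: λₙ = 3n²π²/2.722² - 1.
First three modes:
  n=1: λ₁ = 3π²/2.722² - 1 ≈ 2.996
  n=2: λ₂ = 12π²/2.722² - 1 ≈ 14.985
  n=3: λ₃ = 27π²/2.722² - 1 ≈ 34.966
Since 3π²/2.722² ≈ 3.996 > 1, all λₙ > 0.
The n=1 mode decays slowest → dominates as t → ∞.
Asymptotic: T ~ c₁ sin(πx/2.722) e^{-λ₁t} with decay rate λ₁ ≈ 2.996.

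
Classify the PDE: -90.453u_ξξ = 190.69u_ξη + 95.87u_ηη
Rewriting in standard form: -90.453u_ξξ - 190.69u_ξη - 95.87u_ηη = 0. A = -90.453, B = -190.69, C = -95.87. Discriminant B² - 4AC = 1675.75966. Since 1675.75966 > 0, hyperbolic.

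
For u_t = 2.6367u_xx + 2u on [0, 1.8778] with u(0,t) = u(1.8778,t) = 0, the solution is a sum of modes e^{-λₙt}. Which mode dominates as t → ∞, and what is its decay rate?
Eigenvalues: λₙ = 2.6367n²π²/1.8778² - 2.
First three modes:
  n=1: λ₁ = 2.6367π²/1.8778² - 2 ≈ 5.38
  n=2: λ₂ = 10.5468π²/1.8778² - 2 ≈ 27.52
  n=3: λ₃ = 23.7303π²/1.8778² - 2 ≈ 64.421
Since 2.6367π²/1.8778² ≈ 7.38 > 2, all λₙ > 0.
The n=1 mode decays slowest → dominates as t → ∞.
Asymptotic: u ~ c₁ sin(πx/1.8778) e^{-λ₁t} with decay rate λ₁ ≈ 5.38.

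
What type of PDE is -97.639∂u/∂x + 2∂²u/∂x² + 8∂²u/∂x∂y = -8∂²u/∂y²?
Rewriting in standard form: 2∂²u/∂x² + 8∂²u/∂x∂y + 8∂²u/∂y² - 97.639∂u/∂x = 0. With A = 2, B = 8, C = 8, the discriminant is 0. This is a parabolic PDE.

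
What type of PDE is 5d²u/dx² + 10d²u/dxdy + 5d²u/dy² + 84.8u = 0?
With A = 5, B = 10, C = 5, the discriminant is 0. This is a parabolic PDE.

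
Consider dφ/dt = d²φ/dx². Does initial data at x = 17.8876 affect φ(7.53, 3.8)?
Yes, for any finite x. The heat equation has infinite propagation speed, so all initial data affects all points at any t > 0.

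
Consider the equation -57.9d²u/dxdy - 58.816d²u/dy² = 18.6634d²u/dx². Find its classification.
Rewriting in standard form: -18.6634d²u/dx² - 57.9d²u/dxdy - 58.816d²u/dy² = 0. Elliptic. (A = -18.6634, B = -57.9, C = -58.816 gives B² - 4AC = -1038.4161376.)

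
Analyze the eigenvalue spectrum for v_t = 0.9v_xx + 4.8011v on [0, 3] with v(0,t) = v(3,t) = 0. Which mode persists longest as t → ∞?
Eigenvalues: λₙ = 0.9n²π²/3² - 4.8011.
First three modes:
  n=1: λ₁ = 0.9π²/3² - 4.8011 ≈ -3.814
  n=2: λ₂ = 3.6π²/3² - 4.8011 ≈ -0.853
  n=3: λ₃ = 8.1π²/3² - 4.8011 ≈ 4.082
Since 0.9π²/3² ≈ 0.987 < 4.8011, λ₁ < 0.
The n=1 mode grows fastest (−λₙ is largest for n=1) → dominates.
Asymptotic: v ~ c₁ sin(πx/3) e^{3.814t} (exponential growth at rate −λ₁ ≈ 3.814).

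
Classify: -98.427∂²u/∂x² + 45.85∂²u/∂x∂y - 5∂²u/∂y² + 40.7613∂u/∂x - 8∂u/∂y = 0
Hyperbolic (discriminant = 133.6825).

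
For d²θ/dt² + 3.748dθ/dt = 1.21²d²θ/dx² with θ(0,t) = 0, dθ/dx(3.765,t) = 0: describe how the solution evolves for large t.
θ → 0. Damping (γ=3.748) dissipates energy; oscillations decay exponentially.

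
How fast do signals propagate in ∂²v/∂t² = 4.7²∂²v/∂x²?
Speed = 4.7. Information travels along characteristics x = x₀ ± 4.7t.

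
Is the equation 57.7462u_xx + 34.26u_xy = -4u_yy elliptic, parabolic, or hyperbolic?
Rewriting in standard form: 57.7462u_xx + 34.26u_xy + 4u_yy = 0. Computing B² - 4AC with A = 57.7462, B = 34.26, C = 4: discriminant = 249.8084 (positive). Answer: hyperbolic.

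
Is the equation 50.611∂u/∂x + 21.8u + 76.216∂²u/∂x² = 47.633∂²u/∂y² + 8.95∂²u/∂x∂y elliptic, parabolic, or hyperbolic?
Rewriting in standard form: 76.216∂²u/∂x² - 8.95∂²u/∂x∂y - 47.633∂²u/∂y² + 50.611∂u/∂x + 21.8u = 0. Computing B² - 4AC with A = 76.216, B = -8.95, C = -47.633: discriminant = 14601.689412 (positive). Answer: hyperbolic.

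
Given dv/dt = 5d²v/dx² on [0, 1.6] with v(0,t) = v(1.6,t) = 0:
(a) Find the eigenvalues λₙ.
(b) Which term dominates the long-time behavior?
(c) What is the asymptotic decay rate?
Eigenvalues: λₙ = 5n²π²/1.6².
First three modes:
  n=1: λ₁ = 5π²/1.6² ≈ 19.277
  n=2: λ₂ = 20π²/1.6² ≈ 77.106 (4× faster decay)
  n=3: λ₃ = 45π²/1.6² ≈ 173.489 (9× faster decay)
As t → ∞, higher modes decay exponentially faster. The n=1 mode dominates: v ~ c₁ sin(πx/1.6) e^{-λ₁t}.
Decay rate: λ₁ = 5π²/1.6² ≈ 19.277.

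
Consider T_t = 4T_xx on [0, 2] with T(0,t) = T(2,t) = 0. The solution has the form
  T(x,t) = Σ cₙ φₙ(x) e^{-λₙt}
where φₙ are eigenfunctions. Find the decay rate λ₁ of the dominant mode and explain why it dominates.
Eigenvalues: λₙ = 4n²π²/2².
First three modes:
  n=1: λ₁ = 4π²/2² ≈ 9.87
  n=2: λ₂ = 16π²/2² ≈ 39.478 (4× faster decay)
  n=3: λ₃ = 36π²/2² ≈ 88.826 (9× faster decay)
As t → ∞, higher modes decay exponentially faster. The n=1 mode dominates: T ~ c₁ sin(πx/2) e^{-λ₁t}.
Decay rate: λ₁ = 4π²/2² ≈ 9.87.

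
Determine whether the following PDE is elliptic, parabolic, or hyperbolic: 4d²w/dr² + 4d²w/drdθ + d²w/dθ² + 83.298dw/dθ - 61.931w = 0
Coefficients: A = 4, B = 4, C = 1. B² - 4AC = 0, which is zero, so the equation is parabolic.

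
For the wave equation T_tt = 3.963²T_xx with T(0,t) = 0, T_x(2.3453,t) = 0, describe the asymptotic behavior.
T oscillates (no decay). Energy is conserved; the solution oscillates indefinitely as standing waves.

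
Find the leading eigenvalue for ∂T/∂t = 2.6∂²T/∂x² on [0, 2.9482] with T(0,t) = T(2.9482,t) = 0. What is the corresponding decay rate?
Eigenvalues: λₙ = 2.6n²π²/2.9482².
First three modes:
  n=1: λ₁ = 2.6π²/2.9482² ≈ 2.952
  n=2: λ₂ = 10.4π²/2.9482² ≈ 11.809 (4× faster decay)
  n=3: λ₃ = 23.4π²/2.9482² ≈ 26.571 (9× faster decay)
As t → ∞, higher modes decay exponentially faster. The n=1 mode dominates: T ~ c₁ sin(πx/2.9482) e^{-λ₁t}.
Decay rate: λ₁ = 2.6π²/2.9482² ≈ 2.952.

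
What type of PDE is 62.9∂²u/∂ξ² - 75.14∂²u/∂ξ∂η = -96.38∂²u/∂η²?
Rewriting in standard form: 62.9∂²u/∂ξ² - 75.14∂²u/∂ξ∂η + 96.38∂²u/∂η² = 0. With A = 62.9, B = -75.14, C = 96.38, the discriminant is -18603.1884. This is an elliptic PDE.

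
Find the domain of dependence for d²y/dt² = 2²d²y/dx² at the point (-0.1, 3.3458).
Domain of dependence: [-6.7916, 6.5916]. Signals travel at speed 2, so data within |x - -0.1| ≤ 2·3.3458 = 6.6916 can reach the point.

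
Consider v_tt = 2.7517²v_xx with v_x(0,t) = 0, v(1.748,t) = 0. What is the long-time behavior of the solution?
As t → ∞, v oscillates (no decay). Energy is conserved; the solution oscillates indefinitely as standing waves.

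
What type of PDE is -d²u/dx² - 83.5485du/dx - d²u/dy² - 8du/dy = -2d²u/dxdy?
Rewriting in standard form: -d²u/dx² + 2d²u/dxdy - d²u/dy² - 83.5485du/dx - 8du/dy = 0. With A = -1, B = 2, C = -1, the discriminant is 0. This is a parabolic PDE.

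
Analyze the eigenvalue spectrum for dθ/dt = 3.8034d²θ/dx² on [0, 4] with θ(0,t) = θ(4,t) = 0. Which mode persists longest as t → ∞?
Eigenvalues: λₙ = 3.8034n²π²/4².
First three modes:
  n=1: λ₁ = 3.8034π²/4² ≈ 2.346
  n=2: λ₂ = 15.2136π²/4² ≈ 9.385 (4× faster decay)
  n=3: λ₃ = 34.2306π²/4² ≈ 21.115 (9× faster decay)
As t → ∞, higher modes decay exponentially faster. The n=1 mode dominates: θ ~ c₁ sin(πx/4) e^{-λ₁t}.
Decay rate: λ₁ = 3.8034π²/4² ≈ 2.346.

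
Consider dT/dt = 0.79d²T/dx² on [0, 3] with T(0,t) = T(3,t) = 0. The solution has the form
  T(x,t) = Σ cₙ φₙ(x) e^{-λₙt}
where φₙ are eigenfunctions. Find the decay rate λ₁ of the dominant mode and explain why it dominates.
Eigenvalues: λₙ = 0.79n²π²/3².
First three modes:
  n=1: λ₁ = 0.79π²/3² ≈ 0.866
  n=2: λ₂ = 3.16π²/3² ≈ 3.465 (4× faster decay)
  n=3: λ₃ = 7.11π²/3² ≈ 7.797 (9× faster decay)
As t → ∞, higher modes decay exponentially faster. The n=1 mode dominates: T ~ c₁ sin(πx/3) e^{-λ₁t}.
Decay rate: λ₁ = 0.79π²/3² ≈ 0.866.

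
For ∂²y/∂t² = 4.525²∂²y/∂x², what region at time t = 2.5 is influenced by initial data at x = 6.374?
Domain of influence: [-4.9385, 17.6865]. Data at x = 6.374 spreads outward at speed 4.525.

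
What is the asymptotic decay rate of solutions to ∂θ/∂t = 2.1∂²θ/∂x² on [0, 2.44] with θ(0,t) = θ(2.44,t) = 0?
Eigenvalues: λₙ = 2.1n²π²/2.44².
First three modes:
  n=1: λ₁ = 2.1π²/2.44² ≈ 3.481
  n=2: λ₂ = 8.4π²/2.44² ≈ 13.925 (4× faster decay)
  n=3: λ₃ = 18.9π²/2.44² ≈ 31.332 (9× faster decay)
As t → ∞, higher modes decay exponentially faster. The n=1 mode dominates: θ ~ c₁ sin(πx/2.44) e^{-λ₁t}.
Decay rate: λ₁ = 2.1π²/2.44² ≈ 3.481.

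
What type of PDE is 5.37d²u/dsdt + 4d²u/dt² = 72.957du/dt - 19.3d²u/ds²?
Rewriting in standard form: 19.3d²u/ds² + 5.37d²u/dsdt + 4d²u/dt² - 72.957du/dt = 0. With A = 19.3, B = 5.37, C = 4, the discriminant is -279.9631. This is an elliptic PDE.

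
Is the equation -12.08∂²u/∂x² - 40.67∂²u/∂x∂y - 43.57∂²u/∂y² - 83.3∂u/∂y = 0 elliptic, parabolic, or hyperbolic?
Computing B² - 4AC with A = -12.08, B = -40.67, C = -43.57: discriminant = -451.2535 (negative). Answer: elliptic.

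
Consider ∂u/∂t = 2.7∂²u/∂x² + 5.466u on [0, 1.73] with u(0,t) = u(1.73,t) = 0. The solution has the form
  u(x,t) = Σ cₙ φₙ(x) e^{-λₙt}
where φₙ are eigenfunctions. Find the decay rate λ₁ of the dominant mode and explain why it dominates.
Eigenvalues: λₙ = 2.7n²π²/1.73² - 5.466.
First three modes:
  n=1: λ₁ = 2.7π²/1.73² - 5.466 ≈ 3.438
  n=2: λ₂ = 10.8π²/1.73² - 5.466 ≈ 30.149
  n=3: λ₃ = 24.3π²/1.73² - 5.466 ≈ 74.667
Since 2.7π²/1.73² ≈ 8.904 > 5.466, all λₙ > 0.
The n=1 mode decays slowest → dominates as t → ∞.
Asymptotic: u ~ c₁ sin(πx/1.73) e^{-λ₁t} with decay rate λ₁ ≈ 3.438.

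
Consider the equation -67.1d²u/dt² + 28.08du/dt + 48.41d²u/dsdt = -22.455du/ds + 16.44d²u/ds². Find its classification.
Rewriting in standard form: -16.44d²u/ds² + 48.41d²u/dsdt - 67.1d²u/dt² + 22.455du/ds + 28.08du/dt = 0. Elliptic. (A = -16.44, B = 48.41, C = -67.1 gives B² - 4AC = -2068.9679.)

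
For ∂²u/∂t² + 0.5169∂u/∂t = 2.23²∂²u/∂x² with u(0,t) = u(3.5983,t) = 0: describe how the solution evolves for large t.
u → 0. Damping (γ=0.5169) dissipates energy; oscillations decay exponentially.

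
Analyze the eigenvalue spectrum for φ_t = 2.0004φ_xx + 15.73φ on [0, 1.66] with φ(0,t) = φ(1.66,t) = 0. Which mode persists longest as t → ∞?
Eigenvalues: λₙ = 2.0004n²π²/1.66² - 15.73.
First three modes:
  n=1: λ₁ = 2.0004π²/1.66² - 15.73 ≈ -8.565
  n=2: λ₂ = 8.0016π²/1.66² - 15.73 ≈ 12.929
  n=3: λ₃ = 18.0036π²/1.66² - 15.73 ≈ 48.753
Since 2.0004π²/1.66² ≈ 7.165 < 15.73, λ₁ < 0.
The n=1 mode grows fastest (−λₙ is largest for n=1) → dominates.
Asymptotic: φ ~ c₁ sin(πx/1.66) e^{8.565t} (exponential growth at rate −λ₁ ≈ 8.565).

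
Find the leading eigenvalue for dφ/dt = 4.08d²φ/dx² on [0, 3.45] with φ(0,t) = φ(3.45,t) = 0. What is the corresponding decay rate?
Eigenvalues: λₙ = 4.08n²π²/3.45².
First three modes:
  n=1: λ₁ = 4.08π²/3.45² ≈ 3.383
  n=2: λ₂ = 16.32π²/3.45² ≈ 13.533 (4× faster decay)
  n=3: λ₃ = 36.72π²/3.45² ≈ 30.448 (9× faster decay)
As t → ∞, higher modes decay exponentially faster. The n=1 mode dominates: φ ~ c₁ sin(πx/3.45) e^{-λ₁t}.
Decay rate: λ₁ = 4.08π²/3.45² ≈ 3.383.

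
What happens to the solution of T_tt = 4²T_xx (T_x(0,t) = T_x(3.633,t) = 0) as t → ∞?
T oscillates about a mean that drifts linearly in t (generically unbounded; no decay). There is no damping, so the nonconstant modes persist as standing waves (energy conserved, no decay). But with Neumann conditions at both ends the constant mode has eigenvalue 0: the spatial mean M(t) of T satisfies M'' = 0, so M(t) = M(0) + M'(0)·t. Unless the initial velocity has zero mean (∫T_t(x,0)dx = 0), the solution grows linearly in t (unbounded, though not exponentially); if it does have zero mean, the solution stays bounded and simply oscillates.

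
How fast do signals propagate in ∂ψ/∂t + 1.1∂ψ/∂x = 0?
Speed = 1.1. Information travels along x - 1.1t = const (rightward).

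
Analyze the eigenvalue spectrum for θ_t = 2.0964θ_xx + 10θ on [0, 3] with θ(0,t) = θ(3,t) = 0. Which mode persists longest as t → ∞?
Eigenvalues: λₙ = 2.0964n²π²/3² - 10.
First three modes:
  n=1: λ₁ = 2.0964π²/3² - 10 ≈ -7.701
  n=2: λ₂ = 8.3856π²/3² - 10 ≈ -0.804
  n=3: λ₃ = 18.8676π²/3² - 10 ≈ 10.691
Since 2.0964π²/3² ≈ 2.299 < 10, λ₁ < 0.
The n=1 mode grows fastest (−λₙ is largest for n=1) → dominates.
Asymptotic: θ ~ c₁ sin(πx/3) e^{7.701t} (exponential growth at rate −λ₁ ≈ 7.701).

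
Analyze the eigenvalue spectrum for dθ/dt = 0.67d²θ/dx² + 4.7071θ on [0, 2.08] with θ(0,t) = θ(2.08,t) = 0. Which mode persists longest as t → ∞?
Eigenvalues: λₙ = 0.67n²π²/2.08² - 4.7071.
First three modes:
  n=1: λ₁ = 0.67π²/2.08² - 4.7071 ≈ -3.179
  n=2: λ₂ = 2.68π²/2.08² - 4.7071 ≈ 1.407
  n=3: λ₃ = 6.03π²/2.08² - 4.7071 ≈ 9.049
Since 0.67π²/2.08² ≈ 1.528 < 4.7071, λ₁ < 0.
The n=1 mode grows fastest (−λₙ is largest for n=1) → dominates.
Asymptotic: θ ~ c₁ sin(πx/2.08) e^{3.179t} (exponential growth at rate −λ₁ ≈ 3.179).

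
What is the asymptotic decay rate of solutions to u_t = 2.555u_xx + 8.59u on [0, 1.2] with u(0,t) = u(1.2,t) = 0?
Eigenvalues: λₙ = 2.555n²π²/1.2² - 8.59.
First three modes:
  n=1: λ₁ = 2.555π²/1.2² - 8.59 ≈ 8.922
  n=2: λ₂ = 10.22π²/1.2² - 8.59 ≈ 61.457
  n=3: λ₃ = 22.995π²/1.2² - 8.59 ≈ 149.015
Since 2.555π²/1.2² ≈ 17.512 > 8.59, all λₙ > 0.
The n=1 mode decays slowest → dominates as t → ∞.
Asymptotic: u ~ c₁ sin(πx/1.2) e^{-λ₁t} with decay rate λ₁ ≈ 8.922.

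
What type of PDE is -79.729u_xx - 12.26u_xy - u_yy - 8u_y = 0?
With A = -79.729, B = -12.26, C = -1, the discriminant is -168.6084. This is an elliptic PDE.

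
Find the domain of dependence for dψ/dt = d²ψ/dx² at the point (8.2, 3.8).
The entire real line. The heat equation has infinite propagation speed: any initial disturbance instantly affects all points (though exponentially small far away).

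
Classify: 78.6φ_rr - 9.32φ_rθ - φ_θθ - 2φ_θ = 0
Hyperbolic (discriminant = 401.2624).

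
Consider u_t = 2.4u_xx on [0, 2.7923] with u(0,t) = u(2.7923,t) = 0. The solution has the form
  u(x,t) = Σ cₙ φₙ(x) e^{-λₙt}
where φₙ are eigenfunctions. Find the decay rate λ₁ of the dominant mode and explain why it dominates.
Eigenvalues: λₙ = 2.4n²π²/2.7923².
First three modes:
  n=1: λ₁ = 2.4π²/2.7923² ≈ 3.038
  n=2: λ₂ = 9.6π²/2.7923² ≈ 12.152 (4× faster decay)
  n=3: λ₃ = 21.6π²/2.7923² ≈ 27.342 (9× faster decay)
As t → ∞, higher modes decay exponentially faster. The n=1 mode dominates: u ~ c₁ sin(πx/2.7923) e^{-λ₁t}.
Decay rate: λ₁ = 2.4π²/2.7923² ≈ 3.038.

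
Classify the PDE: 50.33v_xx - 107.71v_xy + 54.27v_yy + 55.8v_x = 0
A = 50.33, B = -107.71, C = 54.27. Discriminant B² - 4AC = 675.8077. Since 675.8077 > 0, hyperbolic.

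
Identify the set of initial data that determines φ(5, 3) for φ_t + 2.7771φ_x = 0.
A single point: x = -3.3313. The characteristic through (5, 3) is x - 2.7771t = const, so x = 5 - 2.7771·3 = -3.3313.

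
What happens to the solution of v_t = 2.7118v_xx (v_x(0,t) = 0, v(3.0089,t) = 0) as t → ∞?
v → 0. Heat escapes through the Dirichlet boundary.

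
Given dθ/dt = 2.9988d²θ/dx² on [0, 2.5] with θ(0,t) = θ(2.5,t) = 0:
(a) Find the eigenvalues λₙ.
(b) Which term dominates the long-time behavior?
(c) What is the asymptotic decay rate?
Eigenvalues: λₙ = 2.9988n²π²/2.5².
First three modes:
  n=1: λ₁ = 2.9988π²/2.5² ≈ 4.736
  n=2: λ₂ = 11.9952π²/2.5² ≈ 18.942 (4× faster decay)
  n=3: λ₃ = 26.9892π²/2.5² ≈ 42.62 (9× faster decay)
As t → ∞, higher modes decay exponentially faster. The n=1 mode dominates: θ ~ c₁ sin(πx/2.5) e^{-λ₁t}.
Decay rate: λ₁ = 2.9988π²/2.5² ≈ 4.736.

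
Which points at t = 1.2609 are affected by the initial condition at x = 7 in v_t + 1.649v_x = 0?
At x = 9.0792241. The characteristic carries data from (7, 0) to (9.0792241, 1.2609).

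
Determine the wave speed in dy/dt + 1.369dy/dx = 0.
Speed = 1.369. Information travels along x - 1.369t = const (rightward).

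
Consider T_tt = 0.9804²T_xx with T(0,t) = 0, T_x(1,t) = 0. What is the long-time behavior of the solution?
As t → ∞, T oscillates (no decay). Energy is conserved; the solution oscillates indefinitely as standing waves.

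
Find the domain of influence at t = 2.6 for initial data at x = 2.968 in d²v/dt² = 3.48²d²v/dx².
Domain of influence: [-6.08, 12.016]. Data at x = 2.968 spreads outward at speed 3.48.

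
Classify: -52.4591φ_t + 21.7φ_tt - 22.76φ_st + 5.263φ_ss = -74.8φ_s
Rewriting in standard form: 5.263φ_ss - 22.76φ_st + 21.7φ_tt + 74.8φ_s - 52.4591φ_t = 0. Hyperbolic (discriminant = 61.1892).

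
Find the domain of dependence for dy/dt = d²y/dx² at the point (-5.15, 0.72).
The entire real line. The heat equation has infinite propagation speed: any initial disturbance instantly affects all points (though exponentially small far away).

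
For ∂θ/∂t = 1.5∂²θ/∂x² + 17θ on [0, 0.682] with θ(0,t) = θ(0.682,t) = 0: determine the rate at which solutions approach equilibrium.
Eigenvalues: λₙ = 1.5n²π²/0.682² - 17.
First three modes:
  n=1: λ₁ = 1.5π²/0.682² - 17 ≈ 14.829
  n=2: λ₂ = 6π²/0.682² - 17 ≈ 110.316
  n=3: λ₃ = 13.5π²/0.682² - 17 ≈ 269.461
Since 1.5π²/0.682² ≈ 31.829 > 17, all λₙ > 0.
The n=1 mode decays slowest → dominates as t → ∞.
Asymptotic: θ ~ c₁ sin(πx/0.682) e^{-λ₁t} with decay rate λ₁ ≈ 14.829.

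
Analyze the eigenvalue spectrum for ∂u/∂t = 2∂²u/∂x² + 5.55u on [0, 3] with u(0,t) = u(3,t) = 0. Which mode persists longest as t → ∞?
Eigenvalues: λₙ = 2n²π²/3² - 5.55.
First three modes:
  n=1: λ₁ = 2π²/3² - 5.55 ≈ -3.357
  n=2: λ₂ = 8π²/3² - 5.55 ≈ 3.223
  n=3: λ₃ = 18π²/3² - 5.55 ≈ 14.189
Since 2π²/3² ≈ 2.193 < 5.55, λ₁ < 0.
The n=1 mode grows fastest (−λₙ is largest for n=1) → dominates.
Asymptotic: u ~ c₁ sin(πx/3) e^{3.357t} (exponential growth at rate −λ₁ ≈ 3.357).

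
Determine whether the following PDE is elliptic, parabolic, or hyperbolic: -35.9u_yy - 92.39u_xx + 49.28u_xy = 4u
Rewriting in standard form: -92.39u_xx + 49.28u_xy - 35.9u_yy - 4u = 0. Coefficients: A = -92.39, B = 49.28, C = -35.9. B² - 4AC = -10838.6856, which is negative, so the equation is elliptic.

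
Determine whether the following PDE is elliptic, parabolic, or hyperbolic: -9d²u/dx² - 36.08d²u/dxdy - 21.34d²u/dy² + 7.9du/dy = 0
Coefficients: A = -9, B = -36.08, C = -21.34. B² - 4AC = 533.5264, which is positive, so the equation is hyperbolic.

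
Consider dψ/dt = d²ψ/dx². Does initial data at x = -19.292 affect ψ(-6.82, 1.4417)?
Yes, for any finite x. The heat equation has infinite propagation speed, so all initial data affects all points at any t > 0.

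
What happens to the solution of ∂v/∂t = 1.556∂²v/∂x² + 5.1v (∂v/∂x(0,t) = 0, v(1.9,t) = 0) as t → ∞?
v grows unboundedly. Reaction dominates diffusion (r=5.1 > κπ²/(4L²)≈1.06); solution grows exponentially.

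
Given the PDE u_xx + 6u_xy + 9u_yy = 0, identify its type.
The second-order coefficients are A = 1, B = 6, C = 9. Since B² - 4AC = 0 = 0, this is a parabolic PDE.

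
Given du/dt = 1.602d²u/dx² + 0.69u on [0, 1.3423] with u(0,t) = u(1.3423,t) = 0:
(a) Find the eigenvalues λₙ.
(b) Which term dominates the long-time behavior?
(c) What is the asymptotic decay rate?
Eigenvalues: λₙ = 1.602n²π²/1.3423² - 0.69.
First three modes:
  n=1: λ₁ = 1.602π²/1.3423² - 0.69 ≈ 8.085
  n=2: λ₂ = 6.408π²/1.3423² - 0.69 ≈ 34.411
  n=3: λ₃ = 14.418π²/1.3423² - 0.69 ≈ 78.288
Since 1.602π²/1.3423² ≈ 8.775 > 0.69, all λₙ > 0.
The n=1 mode decays slowest → dominates as t → ∞.
Asymptotic: u ~ c₁ sin(πx/1.3423) e^{-λ₁t} with decay rate λ₁ ≈ 8.085.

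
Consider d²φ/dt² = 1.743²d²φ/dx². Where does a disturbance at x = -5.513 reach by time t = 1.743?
Domain of influence: [-8.551049, -2.474951]. Data at x = -5.513 spreads outward at speed 1.743.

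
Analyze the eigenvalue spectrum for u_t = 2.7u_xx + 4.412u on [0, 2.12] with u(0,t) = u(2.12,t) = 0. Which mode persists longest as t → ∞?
Eigenvalues: λₙ = 2.7n²π²/2.12² - 4.412.
First three modes:
  n=1: λ₁ = 2.7π²/2.12² - 4.412 ≈ 1.517
  n=2: λ₂ = 10.8π²/2.12² - 4.412 ≈ 19.305
  n=3: λ₃ = 24.3π²/2.12² - 4.412 ≈ 48.95
Since 2.7π²/2.12² ≈ 5.929 > 4.412, all λₙ > 0.
The n=1 mode decays slowest → dominates as t → ∞.
Asymptotic: u ~ c₁ sin(πx/2.12) e^{-λ₁t} with decay rate λ₁ ≈ 1.517.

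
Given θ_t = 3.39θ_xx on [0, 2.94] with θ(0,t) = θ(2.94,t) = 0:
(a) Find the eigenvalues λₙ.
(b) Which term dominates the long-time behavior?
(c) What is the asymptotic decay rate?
Eigenvalues: λₙ = 3.39n²π²/2.94².
First three modes:
  n=1: λ₁ = 3.39π²/2.94² ≈ 3.871
  n=2: λ₂ = 13.56π²/2.94² ≈ 15.483 (4× faster decay)
  n=3: λ₃ = 30.51π²/2.94² ≈ 34.838 (9× faster decay)
As t → ∞, higher modes decay exponentially faster. The n=1 mode dominates: θ ~ c₁ sin(πx/2.94) e^{-λ₁t}.
Decay rate: λ₁ = 3.39π²/2.94² ≈ 3.871.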